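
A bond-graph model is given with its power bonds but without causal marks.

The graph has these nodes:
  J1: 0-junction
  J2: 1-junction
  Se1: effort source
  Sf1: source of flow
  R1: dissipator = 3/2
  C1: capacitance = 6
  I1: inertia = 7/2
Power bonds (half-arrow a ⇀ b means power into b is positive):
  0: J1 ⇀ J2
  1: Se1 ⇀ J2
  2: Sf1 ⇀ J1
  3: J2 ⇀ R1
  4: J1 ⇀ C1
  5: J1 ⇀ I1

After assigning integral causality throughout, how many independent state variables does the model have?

2  (C1, I1 all integral)

#1 →J2  (source Se1 imposes e)
#2 →Sf1  (Sf1: flow source, stroke at near end)
#4 →J1  (C1: C, integral causality)
#0 →J2  (J1: bond 4 brought effort, rest push out)
#5 →I1  (0-jn J1 has e-setter on 4)
#3 →R1  (closing 1-jn rule on J2)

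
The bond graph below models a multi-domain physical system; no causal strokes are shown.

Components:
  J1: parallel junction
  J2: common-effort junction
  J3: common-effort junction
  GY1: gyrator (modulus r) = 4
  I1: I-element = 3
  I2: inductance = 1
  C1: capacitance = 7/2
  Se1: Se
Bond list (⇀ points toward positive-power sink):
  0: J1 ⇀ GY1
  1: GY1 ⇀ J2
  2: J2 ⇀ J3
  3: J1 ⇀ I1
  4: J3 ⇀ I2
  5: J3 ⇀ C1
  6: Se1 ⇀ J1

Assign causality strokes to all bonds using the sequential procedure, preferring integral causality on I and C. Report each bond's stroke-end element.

#6 stroke at J1  (source Se1 imposes e)
#0 stroke at GY1  (J1: bond 6 brought effort, rest push out)
#3 stroke at I1  (common-e at J1 fixed by 6)
#1 stroke at GY1  (GY GY1: same side as bond 0)
#2 stroke at J2  (only one effort-in slot at J2)
#4 stroke at I2  (I2 integral (f out))
#5 stroke at J3  (closing 0-jn rule on J3)

#0 stroke→GY1
#1 stroke→GY1
#2 stroke→J2
#3 stroke→I1
#4 stroke→I2
#5 stroke→J3
#6 stroke→J1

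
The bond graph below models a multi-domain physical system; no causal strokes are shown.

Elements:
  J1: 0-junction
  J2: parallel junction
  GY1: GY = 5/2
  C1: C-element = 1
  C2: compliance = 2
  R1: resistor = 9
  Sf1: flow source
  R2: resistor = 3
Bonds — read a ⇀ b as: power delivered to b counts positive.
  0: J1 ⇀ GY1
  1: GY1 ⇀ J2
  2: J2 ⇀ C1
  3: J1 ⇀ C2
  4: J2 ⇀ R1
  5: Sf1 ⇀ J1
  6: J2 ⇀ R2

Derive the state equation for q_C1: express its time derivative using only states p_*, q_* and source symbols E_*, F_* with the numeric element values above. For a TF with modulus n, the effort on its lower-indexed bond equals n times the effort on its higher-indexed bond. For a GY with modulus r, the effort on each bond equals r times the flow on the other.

dq_C1/dt = -4*q_C1/9 + q_C2/5

#5 stroke at Sf1  (Sf1 fixes flow; stroke at Sf1)
#2 stroke at J2  (prefer integral on C1)
#1 stroke at GY1  (common-e at J2 fixed by 2)
#4 stroke at R1  (common-e at J2 fixed by 2)
#6 stroke at R2  (J2: bond 2 brought effort, rest push out)
#0 stroke at GY1  (through GY1, causality inverts; strokes same side of GY1)
#3 stroke at J1  (J1 needs exactly one e-in)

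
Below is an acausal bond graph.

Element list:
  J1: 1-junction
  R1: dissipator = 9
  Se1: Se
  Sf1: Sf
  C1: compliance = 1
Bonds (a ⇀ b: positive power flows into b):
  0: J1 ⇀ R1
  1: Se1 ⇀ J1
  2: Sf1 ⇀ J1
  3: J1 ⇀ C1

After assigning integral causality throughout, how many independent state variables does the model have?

1  (C1 all integral)

#1 |J1  (source Se1 imposes e)
#2 |Sf1  (Sf1 (Sf) sets flow on bond)
#0 |J1  (1-jn J1 has f-setter on 2)
#3 |J1  (J1: bond 2 brought flow, rest push out)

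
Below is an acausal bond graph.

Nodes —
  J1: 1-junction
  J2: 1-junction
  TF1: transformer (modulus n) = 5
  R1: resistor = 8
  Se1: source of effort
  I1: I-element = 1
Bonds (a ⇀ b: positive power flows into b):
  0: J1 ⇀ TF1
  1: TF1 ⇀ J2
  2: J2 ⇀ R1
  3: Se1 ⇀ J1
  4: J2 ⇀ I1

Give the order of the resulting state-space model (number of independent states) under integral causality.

1  (I1 all integral)

b3 stroke→J1  (Se1 (Se) sets effort on bond)
b0 stroke→TF1  (only one flow-in slot at J1)
b1 stroke→J2  (TF1: transformer flips bond 0)
b4 stroke→I1  (prefer integral on I1)
b2 stroke→J2  (J2: bond 4 brought flow, rest push out)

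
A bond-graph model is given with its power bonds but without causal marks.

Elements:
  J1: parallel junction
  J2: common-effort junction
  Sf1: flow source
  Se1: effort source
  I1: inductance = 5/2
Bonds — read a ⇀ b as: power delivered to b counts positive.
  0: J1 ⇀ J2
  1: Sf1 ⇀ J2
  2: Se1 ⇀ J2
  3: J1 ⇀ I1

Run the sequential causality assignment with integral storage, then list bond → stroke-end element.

β0 stroke→J1
β1 stroke→Sf1
β2 stroke→J2
β3 stroke→I1

b1 →Sf1  (Sf1 (Sf) sets flow on bond)
b2 →J2  (Se1: effort source, stroke at far end)
b0 →J1  (0-jn J2 has e-setter on 2)
b3 →I1  (J1 effort already set via bond 0)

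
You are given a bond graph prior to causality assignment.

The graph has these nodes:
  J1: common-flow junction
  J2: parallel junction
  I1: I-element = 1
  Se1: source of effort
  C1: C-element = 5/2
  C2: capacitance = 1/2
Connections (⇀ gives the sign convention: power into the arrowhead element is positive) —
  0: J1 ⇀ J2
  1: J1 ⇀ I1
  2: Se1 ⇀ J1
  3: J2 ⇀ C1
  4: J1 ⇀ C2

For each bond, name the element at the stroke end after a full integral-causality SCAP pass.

bond 0 stroke at J1
bond 1 stroke at I1
bond 2 stroke at J1
bond 3 stroke at J2
bond 4 stroke at J1

bond 2 →J1  (Se1 (Se) sets effort on bond)
bond 1 →I1  (prefer integral on I1)
bond 0 →J1  (J1: bond 1 brought flow, rest push out)
bond 4 →J1  (J1 flow already set via bond 1)
bond 3 →J2  (closing 0-jn rule on J2)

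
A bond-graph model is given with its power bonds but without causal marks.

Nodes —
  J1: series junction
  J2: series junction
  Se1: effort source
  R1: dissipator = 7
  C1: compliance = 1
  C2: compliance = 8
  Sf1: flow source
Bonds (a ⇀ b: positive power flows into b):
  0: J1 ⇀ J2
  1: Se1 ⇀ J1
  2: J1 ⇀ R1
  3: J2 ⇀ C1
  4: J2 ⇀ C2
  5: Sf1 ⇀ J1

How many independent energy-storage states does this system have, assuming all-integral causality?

β1 stroke at J1  (Se1: effort source, stroke at far end)
β5 stroke at Sf1  (Sf1: flow source, stroke at near end)
β0 stroke at J1  (J1 flow already set via bond 5)
β2 stroke at J1  (J1 flow already set via bond 5)
β3 stroke at J2  (common-f at J2 fixed by 0)
β4 stroke at J2  (J2: bond 0 brought flow, rest push out)

2  (C1, C2 all integral)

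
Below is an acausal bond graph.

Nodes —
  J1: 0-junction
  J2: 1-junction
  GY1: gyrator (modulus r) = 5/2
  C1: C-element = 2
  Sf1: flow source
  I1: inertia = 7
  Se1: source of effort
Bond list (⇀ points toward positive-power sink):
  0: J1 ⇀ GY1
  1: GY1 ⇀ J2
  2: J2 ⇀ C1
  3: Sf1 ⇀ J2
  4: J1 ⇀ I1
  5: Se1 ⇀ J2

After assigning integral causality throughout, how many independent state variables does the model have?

2  (C1, I1 all integral)

#3 |Sf1  (Sf1 (Sf) sets flow on bond)
#5 |J2  (source Se1 imposes e)
#1 |J2  (J2: bond 3 brought flow, rest push out)
#2 |J2  (common-f at J2 fixed by 3)
#0 |J1  (GY1 both-in/both-out from 1)
#4 |I1  (0-jn J1 has e-setter on 0)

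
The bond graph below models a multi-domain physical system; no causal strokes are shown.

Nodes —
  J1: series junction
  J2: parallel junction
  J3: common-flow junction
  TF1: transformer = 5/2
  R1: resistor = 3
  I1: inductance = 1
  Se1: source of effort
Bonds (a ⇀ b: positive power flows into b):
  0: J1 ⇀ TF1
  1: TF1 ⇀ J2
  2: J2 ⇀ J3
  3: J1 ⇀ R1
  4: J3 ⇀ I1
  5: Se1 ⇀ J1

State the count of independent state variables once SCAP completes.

bond 5 stroke→J1  (Se1: effort source, stroke at far end)
bond 4 stroke→I1  (I1 outputs flow p/I1)
bond 2 stroke→J3  (J3 flow already set via bond 4)
bond 1 stroke→J2  (only one effort-in slot at J2)
bond 0 stroke→TF1  (TF1 one-in-one-out from 1)
bond 3 stroke→J1  (J1 flow already set via bond 0)

1  (I1 all integral)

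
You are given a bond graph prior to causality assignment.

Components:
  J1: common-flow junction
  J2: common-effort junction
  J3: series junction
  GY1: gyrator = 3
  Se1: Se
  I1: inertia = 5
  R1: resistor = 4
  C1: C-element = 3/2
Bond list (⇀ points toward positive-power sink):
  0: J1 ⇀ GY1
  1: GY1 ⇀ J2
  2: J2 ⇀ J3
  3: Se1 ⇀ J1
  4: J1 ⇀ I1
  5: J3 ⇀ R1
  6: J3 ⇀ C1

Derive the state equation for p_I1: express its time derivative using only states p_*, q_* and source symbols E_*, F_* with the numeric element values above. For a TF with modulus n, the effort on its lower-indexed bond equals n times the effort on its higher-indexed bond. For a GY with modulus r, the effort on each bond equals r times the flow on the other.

b3 →J1  (Se1 fixes effort; stroke away)
b4 →I1  (I1: I, integral causality)
b0 →J1  (common-f at J1 fixed by 4)
b1 →J2  (GY1 both-in/both-out from 0)
b2 →J3  (common-e at J2 fixed by 1)
b6 →J3  (C1 integral (e out))
b5 →R1  (J3: last free bond brings flow in)

dp_I1/dt = E_Se1 - 9*p_I1/20 + q_C1/2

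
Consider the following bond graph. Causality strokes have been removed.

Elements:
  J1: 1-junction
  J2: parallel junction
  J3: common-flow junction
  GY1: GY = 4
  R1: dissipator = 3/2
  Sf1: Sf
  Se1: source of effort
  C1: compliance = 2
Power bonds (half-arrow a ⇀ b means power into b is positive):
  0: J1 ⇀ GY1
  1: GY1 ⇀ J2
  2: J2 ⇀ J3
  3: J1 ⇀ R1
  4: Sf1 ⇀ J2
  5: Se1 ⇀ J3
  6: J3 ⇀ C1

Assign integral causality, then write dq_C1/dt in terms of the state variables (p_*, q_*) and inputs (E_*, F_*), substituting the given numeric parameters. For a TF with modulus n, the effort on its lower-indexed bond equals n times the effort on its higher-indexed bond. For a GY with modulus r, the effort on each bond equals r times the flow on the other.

b4 stroke→Sf1  (source Sf1 imposes f)
b5 stroke→J3  (Se1 (Se) sets effort on bond)
b6 stroke→J3  (C1 integral (e out))
b2 stroke→J2  (J3 needs exactly one f-in)
b1 stroke→GY1  (common-e at J2 fixed by 2)
b0 stroke→GY1  (GY1 both-in/both-out from 1)
b3 stroke→J1  (J1: bond 0 brought flow, rest push out)

dq_C1/dt = 3*E_Se1/32 + F_Sf1 - 3*q_C1/64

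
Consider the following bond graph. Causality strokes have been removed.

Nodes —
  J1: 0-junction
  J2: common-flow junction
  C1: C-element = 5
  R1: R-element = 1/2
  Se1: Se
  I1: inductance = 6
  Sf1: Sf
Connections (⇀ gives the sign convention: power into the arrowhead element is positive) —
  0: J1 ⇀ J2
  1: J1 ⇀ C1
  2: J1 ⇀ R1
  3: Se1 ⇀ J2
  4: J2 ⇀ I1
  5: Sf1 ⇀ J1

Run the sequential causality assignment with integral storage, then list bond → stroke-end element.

bond 0 →J2
bond 1 →J1
bond 2 →R1
bond 3 →J2
bond 4 →I1
bond 5 →Sf1

b3 →J2  (Se1 (Se) sets effort on bond)
b5 →Sf1  (Sf1 fixes flow; stroke at Sf1)
b1 →J1  (C1 integral (e out))
b0 →J2  (J1 effort already set via bond 1)
b2 →R1  (common-e at J1 fixed by 1)
b4 →I1  (J2: last free bond brings flow in)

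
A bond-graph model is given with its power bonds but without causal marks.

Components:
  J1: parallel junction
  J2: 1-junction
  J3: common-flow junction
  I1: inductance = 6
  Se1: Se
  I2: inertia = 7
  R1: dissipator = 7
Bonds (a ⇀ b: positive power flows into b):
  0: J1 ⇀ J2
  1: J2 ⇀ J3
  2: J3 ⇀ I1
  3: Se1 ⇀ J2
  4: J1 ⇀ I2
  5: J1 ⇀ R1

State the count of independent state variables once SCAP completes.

2  (I1, I2 all integral)

bond 3 stroke→J2  (source Se1 imposes e)
bond 2 stroke→I1  (I1 outputs flow p/I1)
bond 1 stroke→J3  (J3 flow already set via bond 2)
bond 0 stroke→J2  (common-f at J2 fixed by 1)
bond 4 stroke→I2  (I2 integral (f out))
bond 5 stroke→J1  (J1 needs exactly one e-in)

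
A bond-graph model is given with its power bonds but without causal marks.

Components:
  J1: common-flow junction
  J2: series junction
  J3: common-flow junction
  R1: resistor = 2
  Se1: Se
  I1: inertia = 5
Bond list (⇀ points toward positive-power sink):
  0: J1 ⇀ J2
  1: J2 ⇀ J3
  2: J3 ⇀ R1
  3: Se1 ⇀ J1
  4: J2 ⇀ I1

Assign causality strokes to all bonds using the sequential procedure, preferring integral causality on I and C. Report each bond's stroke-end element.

#0 stroke→J2
#1 stroke→J2
#2 stroke→J3
#3 stroke→J1
#4 stroke→I1

#3 stroke at J1  (Se1 (Se) sets effort on bond)
#0 stroke at J2  (J1: last free bond brings flow in)
#4 stroke at I1  (I1: I, integral causality)
#1 stroke at J2  (J2: bond 4 brought flow, rest push out)
#2 stroke at J3  (common-f at J3 fixed by 1)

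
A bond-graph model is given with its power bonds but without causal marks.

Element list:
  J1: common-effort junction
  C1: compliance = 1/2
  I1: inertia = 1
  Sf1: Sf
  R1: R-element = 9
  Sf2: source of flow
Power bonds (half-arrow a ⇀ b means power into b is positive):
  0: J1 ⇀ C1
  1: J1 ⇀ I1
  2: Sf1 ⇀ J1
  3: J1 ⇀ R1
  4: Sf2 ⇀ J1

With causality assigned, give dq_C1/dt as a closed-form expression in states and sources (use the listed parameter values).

#2 →Sf1  (Sf1 (Sf) sets flow on bond)
#4 →Sf2  (Sf2 (Sf) sets flow on bond)
#0 →J1  (prefer integral on C1)
#1 →I1  (J1 effort already set via bond 0)
#3 →R1  (0-jn J1 has e-setter on 0)

dq_C1/dt = F_Sf1 + F_Sf2 - p_I1 - 2*q_C1/9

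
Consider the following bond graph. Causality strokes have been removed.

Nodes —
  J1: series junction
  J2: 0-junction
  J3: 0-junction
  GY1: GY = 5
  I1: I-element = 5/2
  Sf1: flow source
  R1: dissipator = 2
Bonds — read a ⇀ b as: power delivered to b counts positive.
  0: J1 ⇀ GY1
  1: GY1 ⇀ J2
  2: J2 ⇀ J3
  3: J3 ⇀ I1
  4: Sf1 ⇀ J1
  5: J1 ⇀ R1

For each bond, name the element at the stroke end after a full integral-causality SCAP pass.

β0 |J1
β1 |J2
β2 |J3
β3 |I1
β4 |Sf1
β5 |J1

bond 4 |Sf1  (Sf1: flow source, stroke at near end)
bond 0 |J1  (common-f at J1 fixed by 4)
bond 5 |J1  (J1 flow already set via bond 4)
bond 1 |J2  (GY1: gyrator matches bond 0)
bond 2 |J3  (common-e at J2 fixed by 1)
bond 3 |I1  (J3 effort already set via bond 2)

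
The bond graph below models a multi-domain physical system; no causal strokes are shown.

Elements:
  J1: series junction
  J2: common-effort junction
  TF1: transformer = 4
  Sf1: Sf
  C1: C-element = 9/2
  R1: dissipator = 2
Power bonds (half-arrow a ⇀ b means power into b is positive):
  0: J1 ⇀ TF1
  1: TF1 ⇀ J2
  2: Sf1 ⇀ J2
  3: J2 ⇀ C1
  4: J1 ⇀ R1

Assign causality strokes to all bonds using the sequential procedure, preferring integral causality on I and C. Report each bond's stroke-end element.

β0 stroke→J1
β1 stroke→TF1
β2 stroke→Sf1
β3 stroke→J2
β4 stroke→R1

bond 2 stroke at Sf1  (Sf1 (Sf) sets flow on bond)
bond 3 stroke at J2  (prefer integral on C1)
bond 1 stroke at TF1  (0-jn J2 has e-setter on 3)
bond 0 stroke at J1  (TF1: transformer flips bond 1)
bond 4 stroke at R1  (closing 1-jn rule on J1)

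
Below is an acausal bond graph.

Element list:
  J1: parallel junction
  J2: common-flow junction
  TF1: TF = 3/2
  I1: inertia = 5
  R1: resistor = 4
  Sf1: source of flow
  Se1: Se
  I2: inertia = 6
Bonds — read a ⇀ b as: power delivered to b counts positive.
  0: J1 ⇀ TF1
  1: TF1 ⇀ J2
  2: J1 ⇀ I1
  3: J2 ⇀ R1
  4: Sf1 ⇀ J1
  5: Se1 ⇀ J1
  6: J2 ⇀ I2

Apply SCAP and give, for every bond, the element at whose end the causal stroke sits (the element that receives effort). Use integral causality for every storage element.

bond 4 →Sf1  (Sf1 fixes flow; stroke at Sf1)
bond 5 →J1  (source Se1 imposes e)
bond 0 →TF1  (0-jn J1 has e-setter on 5)
bond 2 →I1  (common-e at J1 fixed by 5)
bond 1 →J2  (TF1 one-in-one-out from 0)
bond 6 →I2  (prefer integral on I2)
bond 3 →J2  (J2: bond 6 brought flow, rest push out)

b0 stroke at TF1
b1 stroke at J2
b2 stroke at I1
b3 stroke at J2
b4 stroke at Sf1
b5 stroke at J1
b6 stroke at I2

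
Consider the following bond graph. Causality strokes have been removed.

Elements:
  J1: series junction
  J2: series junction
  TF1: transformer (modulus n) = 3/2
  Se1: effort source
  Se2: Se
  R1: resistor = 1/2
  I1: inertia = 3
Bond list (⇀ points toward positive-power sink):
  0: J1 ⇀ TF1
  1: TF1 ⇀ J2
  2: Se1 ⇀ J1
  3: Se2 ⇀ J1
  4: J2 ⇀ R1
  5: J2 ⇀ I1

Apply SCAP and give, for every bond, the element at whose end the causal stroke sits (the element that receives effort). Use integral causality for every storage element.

#0 stroke→TF1
#1 stroke→J2
#2 stroke→J1
#3 stroke→J1
#4 stroke→J2
#5 stroke→I1

bond 2 stroke at J1  (Se1: effort source, stroke at far end)
bond 3 stroke at J1  (Se2 fixes effort; stroke away)
bond 0 stroke at TF1  (J1: last free bond brings flow in)
bond 1 stroke at J2  (TF1: transformer flips bond 0)
bond 5 stroke at I1  (I1: I, integral causality)
bond 4 stroke at J2  (common-f at J2 fixed by 5)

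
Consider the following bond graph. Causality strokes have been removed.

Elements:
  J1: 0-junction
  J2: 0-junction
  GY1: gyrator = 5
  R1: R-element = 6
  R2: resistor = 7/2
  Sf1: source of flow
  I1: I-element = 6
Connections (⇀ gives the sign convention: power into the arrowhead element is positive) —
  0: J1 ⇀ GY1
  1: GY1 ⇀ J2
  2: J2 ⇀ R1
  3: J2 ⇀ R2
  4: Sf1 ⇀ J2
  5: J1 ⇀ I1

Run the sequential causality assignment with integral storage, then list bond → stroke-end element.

β4 stroke at Sf1  (Sf1 fixes flow; stroke at Sf1)
β5 stroke at I1  (I1 outputs flow p/I1)
β0 stroke at J1  (only one effort-in slot at J1)
β1 stroke at J2  (GY1 both-in/both-out from 0)
β2 stroke at R1  (common-e at J2 fixed by 1)
β3 stroke at R2  (J2: bond 1 brought effort, rest push out)

b0 stroke at J1
b1 stroke at J2
b2 stroke at R1
b3 stroke at R2
b4 stroke at Sf1
b5 stroke at I1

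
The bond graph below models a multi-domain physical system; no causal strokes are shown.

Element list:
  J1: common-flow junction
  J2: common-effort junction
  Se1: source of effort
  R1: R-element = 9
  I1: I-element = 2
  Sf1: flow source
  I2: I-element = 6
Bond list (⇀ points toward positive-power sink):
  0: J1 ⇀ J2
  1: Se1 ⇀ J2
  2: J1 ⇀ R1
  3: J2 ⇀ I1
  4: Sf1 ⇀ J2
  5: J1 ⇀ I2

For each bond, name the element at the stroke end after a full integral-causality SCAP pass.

b0 stroke at J1
b1 stroke at J2
b2 stroke at J1
b3 stroke at I1
b4 stroke at Sf1
b5 stroke at I2

#1 stroke at J2  (Se1 fixes effort; stroke away)
#4 stroke at Sf1  (Sf1 fixes flow; stroke at Sf1)
#0 stroke at J1  (0-jn J2 has e-setter on 1)
#3 stroke at I1  (J2 effort already set via bond 1)
#5 stroke at I2  (I2 integral (f out))
#2 stroke at J1  (J1 flow already set via bond 5)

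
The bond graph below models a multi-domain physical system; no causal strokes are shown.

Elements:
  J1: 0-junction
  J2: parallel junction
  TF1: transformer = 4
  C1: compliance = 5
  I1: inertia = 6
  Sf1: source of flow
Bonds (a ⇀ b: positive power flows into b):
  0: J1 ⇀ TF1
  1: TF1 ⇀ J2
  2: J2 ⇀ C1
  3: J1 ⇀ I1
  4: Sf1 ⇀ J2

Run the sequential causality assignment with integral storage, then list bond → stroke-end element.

β4 |Sf1  (Sf1: flow source, stroke at near end)
β2 |J2  (C1 integral (e out))
β1 |TF1  (common-e at J2 fixed by 2)
β0 |J1  (TF1 one-in-one-out from 1)
β3 |I1  (J1: bond 0 brought effort, rest push out)

β0 →J1
β1 →TF1
β2 →J2
β3 →I1
β4 →Sf1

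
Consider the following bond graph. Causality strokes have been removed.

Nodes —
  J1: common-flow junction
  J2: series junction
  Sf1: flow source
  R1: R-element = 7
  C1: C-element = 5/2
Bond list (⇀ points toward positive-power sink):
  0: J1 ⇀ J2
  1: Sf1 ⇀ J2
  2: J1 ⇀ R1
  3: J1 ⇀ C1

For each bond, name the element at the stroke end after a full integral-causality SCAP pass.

bond 0 stroke at J2
bond 1 stroke at Sf1
bond 2 stroke at J1
bond 3 stroke at J1

#1 stroke at Sf1  (source Sf1 imposes f)
#0 stroke at J2  (common-f at J2 fixed by 1)
#2 stroke at J1  (J1 flow already set via bond 0)
#3 stroke at J1  (J1 flow already set via bond 0)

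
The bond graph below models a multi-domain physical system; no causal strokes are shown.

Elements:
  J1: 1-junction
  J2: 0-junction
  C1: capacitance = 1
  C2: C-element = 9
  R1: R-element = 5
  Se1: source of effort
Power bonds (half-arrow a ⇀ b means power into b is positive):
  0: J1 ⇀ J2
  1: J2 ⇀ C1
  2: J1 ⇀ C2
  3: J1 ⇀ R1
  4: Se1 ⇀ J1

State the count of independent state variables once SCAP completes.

#4 stroke→J1  (Se1: effort source, stroke at far end)
#1 stroke→J2  (C1 integral (e out))
#0 stroke→J1  (J2: bond 1 brought effort, rest push out)
#2 stroke→J1  (C2 integral (e out))
#3 stroke→R1  (J1: last free bond brings flow in)

2  (C1, C2 all integral)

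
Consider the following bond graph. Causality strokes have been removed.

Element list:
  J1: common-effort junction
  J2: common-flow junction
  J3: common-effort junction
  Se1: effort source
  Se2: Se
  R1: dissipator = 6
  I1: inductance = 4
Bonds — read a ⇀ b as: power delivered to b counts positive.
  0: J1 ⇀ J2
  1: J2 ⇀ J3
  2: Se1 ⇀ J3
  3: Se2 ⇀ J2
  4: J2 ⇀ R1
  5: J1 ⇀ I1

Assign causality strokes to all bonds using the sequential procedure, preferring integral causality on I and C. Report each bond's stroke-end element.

bond 0 stroke at J1
bond 1 stroke at J2
bond 2 stroke at J3
bond 3 stroke at J2
bond 4 stroke at J2
bond 5 stroke at I1

β2 |J3  (source Se1 imposes e)
β3 |J2  (Se2: effort source, stroke at far end)
β1 |J2  (J3: bond 2 brought effort, rest push out)
β5 |I1  (I1 integral (f out))
β0 |J1  (J1 needs exactly one e-in)
β4 |J2  (J2: bond 0 brought flow, rest push out)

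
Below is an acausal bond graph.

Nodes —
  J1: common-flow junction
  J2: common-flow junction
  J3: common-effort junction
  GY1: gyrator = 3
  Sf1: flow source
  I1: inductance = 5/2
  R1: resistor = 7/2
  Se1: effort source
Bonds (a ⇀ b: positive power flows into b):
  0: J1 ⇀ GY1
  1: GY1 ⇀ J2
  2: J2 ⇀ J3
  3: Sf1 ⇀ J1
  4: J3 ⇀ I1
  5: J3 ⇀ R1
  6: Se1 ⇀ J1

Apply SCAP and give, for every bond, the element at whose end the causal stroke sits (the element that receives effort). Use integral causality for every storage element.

bond 0 stroke at J1
bond 1 stroke at J2
bond 2 stroke at J3
bond 3 stroke at Sf1
bond 4 stroke at I1
bond 5 stroke at R1
bond 6 stroke at J1

#3 stroke at Sf1  (Sf1 (Sf) sets flow on bond)
#6 stroke at J1  (Se1: effort source, stroke at far end)
#0 stroke at J1  (1-jn J1 has f-setter on 3)
#1 stroke at J2  (through GY1, causality inverts; strokes same side of GY1)
#2 stroke at J3  (only one flow-in slot at J2)
#4 stroke at I1  (0-jn J3 has e-setter on 2)
#5 stroke at R1  (J3 effort already set via bond 2)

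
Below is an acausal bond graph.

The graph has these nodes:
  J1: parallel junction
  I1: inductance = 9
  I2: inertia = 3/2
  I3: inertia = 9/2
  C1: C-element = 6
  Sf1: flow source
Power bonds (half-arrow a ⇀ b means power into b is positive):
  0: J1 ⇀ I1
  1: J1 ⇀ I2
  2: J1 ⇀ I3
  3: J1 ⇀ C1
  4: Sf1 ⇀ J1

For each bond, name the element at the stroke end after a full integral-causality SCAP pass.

#0 stroke→I1
#1 stroke→I2
#2 stroke→I3
#3 stroke→J1
#4 stroke→Sf1

bond 4 |Sf1  (Sf1: flow source, stroke at near end)
bond 0 |I1  (I1: I, integral causality)
bond 1 |I2  (I2 outputs flow p/I2)
bond 2 |I3  (I3: I, integral causality)
bond 3 |J1  (only one effort-in slot at J1)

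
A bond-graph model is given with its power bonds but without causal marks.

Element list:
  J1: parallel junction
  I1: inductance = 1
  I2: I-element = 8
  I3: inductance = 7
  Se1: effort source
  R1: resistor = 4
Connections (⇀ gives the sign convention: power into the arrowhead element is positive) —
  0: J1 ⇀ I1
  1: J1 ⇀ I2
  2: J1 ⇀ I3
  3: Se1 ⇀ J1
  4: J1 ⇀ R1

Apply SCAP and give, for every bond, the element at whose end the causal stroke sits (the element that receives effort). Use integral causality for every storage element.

β3 stroke at J1  (source Se1 imposes e)
β0 stroke at I1  (J1: bond 3 brought effort, rest push out)
β1 stroke at I2  (0-jn J1 has e-setter on 3)
β2 stroke at I3  (common-e at J1 fixed by 3)
β4 stroke at R1  (J1: bond 3 brought effort, rest push out)

#0 →I1
#1 →I2
#2 →I3
#3 →J1
#4 →R1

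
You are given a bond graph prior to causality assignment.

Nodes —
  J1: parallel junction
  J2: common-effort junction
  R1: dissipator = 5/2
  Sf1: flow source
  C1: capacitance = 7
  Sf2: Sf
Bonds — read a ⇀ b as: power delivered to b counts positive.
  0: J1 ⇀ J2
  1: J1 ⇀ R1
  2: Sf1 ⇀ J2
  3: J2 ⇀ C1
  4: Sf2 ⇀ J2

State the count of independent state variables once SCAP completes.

#2 stroke→Sf1  (Sf1 (Sf) sets flow on bond)
#4 stroke→Sf2  (source Sf2 imposes f)
#3 stroke→J2  (C1 integral (e out))
#0 stroke→J1  (J2: bond 3 brought effort, rest push out)
#1 stroke→R1  (J1 effort already set via bond 0)

1  (C1 all integral)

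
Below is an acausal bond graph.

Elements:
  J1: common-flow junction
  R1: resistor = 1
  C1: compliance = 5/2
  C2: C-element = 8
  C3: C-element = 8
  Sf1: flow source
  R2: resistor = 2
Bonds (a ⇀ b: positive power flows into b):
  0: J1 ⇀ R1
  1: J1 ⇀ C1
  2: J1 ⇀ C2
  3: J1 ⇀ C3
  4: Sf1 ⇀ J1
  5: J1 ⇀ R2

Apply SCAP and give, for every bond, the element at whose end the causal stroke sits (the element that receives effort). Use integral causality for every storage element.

b4 |Sf1  (Sf1 fixes flow; stroke at Sf1)
b0 |J1  (common-f at J1 fixed by 4)
b1 |J1  (common-f at J1 fixed by 4)
b2 |J1  (1-jn J1 has f-setter on 4)
b3 |J1  (J1: bond 4 brought flow, rest push out)
b5 |J1  (common-f at J1 fixed by 4)

b0 |J1
b1 |J1
b2 |J1
b3 |J1
b4 |Sf1
b5 |J1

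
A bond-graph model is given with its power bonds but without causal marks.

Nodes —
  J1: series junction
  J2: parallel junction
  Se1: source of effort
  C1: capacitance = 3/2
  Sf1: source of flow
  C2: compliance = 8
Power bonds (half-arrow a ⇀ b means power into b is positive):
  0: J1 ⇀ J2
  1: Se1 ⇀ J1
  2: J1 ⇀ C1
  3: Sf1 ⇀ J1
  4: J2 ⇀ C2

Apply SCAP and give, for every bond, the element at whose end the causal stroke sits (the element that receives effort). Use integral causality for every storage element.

bond 0 stroke→J1
bond 1 stroke→J1
bond 2 stroke→J1
bond 3 stroke→Sf1
bond 4 stroke→J2

b1 |J1  (Se1 (Se) sets effort on bond)
b3 |Sf1  (Sf1: flow source, stroke at near end)
b0 |J1  (J1: bond 3 brought flow, rest push out)
b2 |J1  (1-jn J1 has f-setter on 3)
b4 |J2  (closing 0-jn rule on J2)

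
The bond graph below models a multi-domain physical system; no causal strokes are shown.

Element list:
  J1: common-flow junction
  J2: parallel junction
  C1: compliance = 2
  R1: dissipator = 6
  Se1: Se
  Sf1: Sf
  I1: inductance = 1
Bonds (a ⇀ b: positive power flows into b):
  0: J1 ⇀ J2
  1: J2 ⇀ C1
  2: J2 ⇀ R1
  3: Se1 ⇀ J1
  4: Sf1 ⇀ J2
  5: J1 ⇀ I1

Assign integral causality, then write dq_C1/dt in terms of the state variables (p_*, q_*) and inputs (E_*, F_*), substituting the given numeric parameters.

#3 →J1  (Se1: effort source, stroke at far end)
#4 →Sf1  (Sf1 fixes flow; stroke at Sf1)
#1 →J2  (C1: C, integral causality)
#0 →J1  (J2 effort already set via bond 1)
#2 →R1  (common-e at J2 fixed by 1)
#5 →I1  (only one flow-in slot at J1)

dq_C1/dt = F_Sf1 + p_I1 - q_C1/12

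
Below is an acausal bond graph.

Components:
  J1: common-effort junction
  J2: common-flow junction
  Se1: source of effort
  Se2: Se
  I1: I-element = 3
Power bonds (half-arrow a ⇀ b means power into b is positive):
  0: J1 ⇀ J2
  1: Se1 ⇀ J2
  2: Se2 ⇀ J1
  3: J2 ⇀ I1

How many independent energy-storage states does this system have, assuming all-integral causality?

1  (I1 all integral)

b1 |J2  (Se1 (Se) sets effort on bond)
b2 |J1  (Se2 (Se) sets effort on bond)
b0 |J2  (J1 effort already set via bond 2)
b3 |I1  (J2 needs exactly one f-in)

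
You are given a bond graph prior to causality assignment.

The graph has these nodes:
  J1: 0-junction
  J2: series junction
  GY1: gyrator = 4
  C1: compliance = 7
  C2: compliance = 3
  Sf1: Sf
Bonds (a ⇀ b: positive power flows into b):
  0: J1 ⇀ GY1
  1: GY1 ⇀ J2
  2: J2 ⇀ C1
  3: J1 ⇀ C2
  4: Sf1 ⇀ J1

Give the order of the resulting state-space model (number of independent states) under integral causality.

β4 stroke→Sf1  (Sf1 (Sf) sets flow on bond)
β2 stroke→J2  (C1: C, integral causality)
β1 stroke→GY1  (closing 1-jn rule on J2)
β0 stroke→GY1  (through GY1, causality inverts; strokes same side of GY1)
β3 stroke→J1  (closing 0-jn rule on J1)

2  (C1, C2 all integral)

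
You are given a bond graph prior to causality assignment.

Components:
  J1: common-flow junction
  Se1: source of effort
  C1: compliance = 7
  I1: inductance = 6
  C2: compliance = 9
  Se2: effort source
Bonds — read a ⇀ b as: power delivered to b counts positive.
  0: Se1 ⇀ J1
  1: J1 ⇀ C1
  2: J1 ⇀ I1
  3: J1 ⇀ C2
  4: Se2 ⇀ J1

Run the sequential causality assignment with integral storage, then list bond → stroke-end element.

β0 stroke→J1  (Se1 fixes effort; stroke away)
β4 stroke→J1  (source Se2 imposes e)
β1 stroke→J1  (prefer integral on C1)
β2 stroke→I1  (I1 integral (f out))
β3 stroke→J1  (common-f at J1 fixed by 2)

β0 stroke at J1
β1 stroke at J1
β2 stroke at I1
β3 stroke at J1
β4 stroke at J1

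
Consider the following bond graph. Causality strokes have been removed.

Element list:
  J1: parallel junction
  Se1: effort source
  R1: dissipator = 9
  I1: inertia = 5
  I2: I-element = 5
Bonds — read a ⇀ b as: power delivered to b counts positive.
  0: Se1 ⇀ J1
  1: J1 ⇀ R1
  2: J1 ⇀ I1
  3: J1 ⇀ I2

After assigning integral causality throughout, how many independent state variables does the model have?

2  (I1, I2 all integral)

#0 |J1  (Se1 fixes effort; stroke away)
#1 |R1  (J1: bond 0 brought effort, rest push out)
#2 |I1  (J1 effort already set via bond 0)
#3 |I2  (J1: bond 0 brought effort, rest push out)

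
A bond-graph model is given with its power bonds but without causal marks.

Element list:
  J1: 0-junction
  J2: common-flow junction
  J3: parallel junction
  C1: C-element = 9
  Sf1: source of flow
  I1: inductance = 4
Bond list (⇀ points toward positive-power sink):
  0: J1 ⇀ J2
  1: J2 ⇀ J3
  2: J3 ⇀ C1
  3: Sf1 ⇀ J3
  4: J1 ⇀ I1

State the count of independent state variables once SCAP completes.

b3 stroke→Sf1  (Sf1 fixes flow; stroke at Sf1)
b2 stroke→J3  (prefer integral on C1)
b1 stroke→J2  (J3 effort already set via bond 2)
b0 stroke→J1  (J2: last free bond brings flow in)
b4 stroke→I1  (0-jn J1 has e-setter on 0)

2  (C1, I1 all integral)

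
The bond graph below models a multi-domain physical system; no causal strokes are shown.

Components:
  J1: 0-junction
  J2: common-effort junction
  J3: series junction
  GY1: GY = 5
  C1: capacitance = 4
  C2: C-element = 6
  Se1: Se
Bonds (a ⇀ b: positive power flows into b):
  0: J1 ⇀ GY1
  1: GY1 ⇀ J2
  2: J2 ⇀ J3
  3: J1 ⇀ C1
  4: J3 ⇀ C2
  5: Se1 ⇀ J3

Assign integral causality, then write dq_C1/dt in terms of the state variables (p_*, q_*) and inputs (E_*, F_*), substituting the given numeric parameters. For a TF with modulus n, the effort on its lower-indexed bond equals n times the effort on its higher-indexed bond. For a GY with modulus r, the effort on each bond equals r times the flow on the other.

dq_C1/dt = E_Se1/5 - q_C2/30

#5 stroke at J3  (Se1 (Se) sets effort on bond)
#3 stroke at J1  (C1 outputs effort q/C1)
#0 stroke at GY1  (J1 effort already set via bond 3)
#1 stroke at GY1  (through GY1, causality inverts; strokes same side of GY1)
#2 stroke at J2  (J2: last free bond brings effort in)
#4 stroke at J3  (J3: bond 2 brought flow, rest push out)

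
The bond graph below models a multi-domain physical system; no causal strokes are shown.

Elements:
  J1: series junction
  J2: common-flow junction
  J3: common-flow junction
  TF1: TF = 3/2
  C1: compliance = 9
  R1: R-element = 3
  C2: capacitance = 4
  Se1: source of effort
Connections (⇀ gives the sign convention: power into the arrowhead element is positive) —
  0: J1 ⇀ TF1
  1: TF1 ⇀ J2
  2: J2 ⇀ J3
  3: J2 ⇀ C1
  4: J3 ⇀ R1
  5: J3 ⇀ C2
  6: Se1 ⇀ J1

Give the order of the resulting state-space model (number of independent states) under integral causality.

2  (C1, C2 all integral)

bond 6 →J1  (Se1: effort source, stroke at far end)
bond 0 →TF1  (J1 needs exactly one f-in)
bond 1 →J2  (TF1 one-in-one-out from 0)
bond 3 →J2  (C1 outputs effort q/C1)
bond 2 →J3  (only one flow-in slot at J2)
bond 5 →J3  (C2 integral (e out))
bond 4 →R1  (J3 needs exactly one f-in)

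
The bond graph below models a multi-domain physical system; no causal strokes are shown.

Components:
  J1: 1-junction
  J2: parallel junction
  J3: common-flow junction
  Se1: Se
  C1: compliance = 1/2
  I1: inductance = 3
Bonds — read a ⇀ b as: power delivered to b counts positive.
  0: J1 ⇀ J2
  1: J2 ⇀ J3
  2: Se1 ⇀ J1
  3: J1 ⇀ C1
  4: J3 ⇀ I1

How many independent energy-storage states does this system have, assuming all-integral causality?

bond 2 stroke at J1  (source Se1 imposes e)
bond 3 stroke at J1  (C1 outputs effort q/C1)
bond 0 stroke at J2  (closing 1-jn rule on J1)
bond 1 stroke at J3  (common-e at J2 fixed by 0)
bond 4 stroke at I1  (closing 1-jn rule on J3)

2  (C1, I1 all integral)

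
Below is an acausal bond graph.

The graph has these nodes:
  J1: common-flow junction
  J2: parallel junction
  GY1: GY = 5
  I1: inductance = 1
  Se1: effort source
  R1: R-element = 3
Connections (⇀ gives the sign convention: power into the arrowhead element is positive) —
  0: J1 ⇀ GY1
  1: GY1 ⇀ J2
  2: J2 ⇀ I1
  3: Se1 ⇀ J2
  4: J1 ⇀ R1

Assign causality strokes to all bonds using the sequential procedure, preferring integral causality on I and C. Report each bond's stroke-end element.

b0 |GY1
b1 |GY1
b2 |I1
b3 |J2
b4 |J1

β3 stroke→J2  (source Se1 imposes e)
β1 stroke→GY1  (0-jn J2 has e-setter on 3)
β2 stroke→I1  (J2 effort already set via bond 3)
β0 stroke→GY1  (through GY1, causality inverts; strokes same side of GY1)
β4 stroke→J1  (J1: bond 0 brought flow, rest push out)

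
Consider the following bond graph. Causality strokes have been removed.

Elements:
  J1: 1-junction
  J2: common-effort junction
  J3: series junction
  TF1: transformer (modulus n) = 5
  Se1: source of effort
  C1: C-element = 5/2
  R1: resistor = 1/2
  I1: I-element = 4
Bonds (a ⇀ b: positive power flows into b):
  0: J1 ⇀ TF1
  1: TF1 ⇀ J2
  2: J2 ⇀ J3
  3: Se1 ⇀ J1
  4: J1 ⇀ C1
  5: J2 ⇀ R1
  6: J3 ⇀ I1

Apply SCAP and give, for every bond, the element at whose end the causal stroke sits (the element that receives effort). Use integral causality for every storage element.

#0 stroke→TF1
#1 stroke→J2
#2 stroke→J3
#3 stroke→J1
#4 stroke→J1
#5 stroke→R1
#6 stroke→I1

bond 3 |J1  (Se1: effort source, stroke at far end)
bond 4 |J1  (C1 integral (e out))
bond 0 |TF1  (closing 1-jn rule on J1)
bond 1 |J2  (TF1: transformer flips bond 0)
bond 2 |J3  (J2: bond 1 brought effort, rest push out)
bond 5 |R1  (J2: bond 1 brought effort, rest push out)
bond 6 |I1  (J3: last free bond brings flow in)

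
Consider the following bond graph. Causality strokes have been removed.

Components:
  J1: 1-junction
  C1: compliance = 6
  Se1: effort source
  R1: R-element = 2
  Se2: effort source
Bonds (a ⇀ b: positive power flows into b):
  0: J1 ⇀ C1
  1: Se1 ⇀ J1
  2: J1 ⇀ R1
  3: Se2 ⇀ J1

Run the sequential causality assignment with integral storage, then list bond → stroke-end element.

β0 →J1
β1 →J1
β2 →R1
β3 →J1

β1 →J1  (Se1: effort source, stroke at far end)
β3 →J1  (Se2: effort source, stroke at far end)
β0 →J1  (C1: C, integral causality)
β2 →R1  (closing 1-jn rule on J1)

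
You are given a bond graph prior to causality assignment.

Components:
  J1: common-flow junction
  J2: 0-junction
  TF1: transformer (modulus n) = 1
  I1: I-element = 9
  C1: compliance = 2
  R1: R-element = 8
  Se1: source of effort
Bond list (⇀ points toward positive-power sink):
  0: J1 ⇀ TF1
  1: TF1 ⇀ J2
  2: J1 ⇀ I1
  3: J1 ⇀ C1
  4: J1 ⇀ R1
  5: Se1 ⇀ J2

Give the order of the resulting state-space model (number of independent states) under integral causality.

2  (C1, I1 all integral)

β5 stroke at J2  (source Se1 imposes e)
β1 stroke at TF1  (J2: bond 5 brought effort, rest push out)
β0 stroke at J1  (through TF1, causality passes straight; one stroke at TF1)
β2 stroke at I1  (I1 outputs flow p/I1)
β3 stroke at J1  (common-f at J1 fixed by 2)
β4 stroke at J1  (common-f at J1 fixed by 2)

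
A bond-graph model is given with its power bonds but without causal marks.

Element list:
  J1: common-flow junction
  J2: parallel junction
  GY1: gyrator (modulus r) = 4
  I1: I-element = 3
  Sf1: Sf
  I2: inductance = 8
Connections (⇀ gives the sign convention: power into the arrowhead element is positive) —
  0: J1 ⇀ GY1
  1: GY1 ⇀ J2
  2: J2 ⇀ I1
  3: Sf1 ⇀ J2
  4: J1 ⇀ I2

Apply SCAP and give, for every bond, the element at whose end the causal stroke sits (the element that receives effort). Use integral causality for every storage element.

b3 |Sf1  (Sf1 fixes flow; stroke at Sf1)
b2 |I1  (prefer integral on I1)
b1 |J2  (J2 needs exactly one e-in)
b0 |J1  (GY1 both-in/both-out from 1)
b4 |I2  (closing 1-jn rule on J1)

bond 0 →J1
bond 1 →J2
bond 2 →I1
bond 3 →Sf1
bond 4 →I2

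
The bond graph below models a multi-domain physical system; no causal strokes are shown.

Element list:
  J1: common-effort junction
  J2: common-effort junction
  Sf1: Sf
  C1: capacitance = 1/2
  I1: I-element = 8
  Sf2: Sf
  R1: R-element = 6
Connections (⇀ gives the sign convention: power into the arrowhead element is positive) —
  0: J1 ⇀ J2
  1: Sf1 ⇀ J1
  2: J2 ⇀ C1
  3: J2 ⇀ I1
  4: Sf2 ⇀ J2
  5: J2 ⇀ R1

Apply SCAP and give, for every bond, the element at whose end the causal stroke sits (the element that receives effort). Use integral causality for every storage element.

b0 |J1
b1 |Sf1
b2 |J2
b3 |I1
b4 |Sf2
b5 |R1

#1 stroke at Sf1  (Sf1 fixes flow; stroke at Sf1)
#4 stroke at Sf2  (source Sf2 imposes f)
#0 stroke at J1  (closing 0-jn rule on J1)
#2 stroke at J2  (C1 integral (e out))
#3 stroke at I1  (J2 effort already set via bond 2)
#5 stroke at R1  (J2: bond 2 brought effort, rest push out)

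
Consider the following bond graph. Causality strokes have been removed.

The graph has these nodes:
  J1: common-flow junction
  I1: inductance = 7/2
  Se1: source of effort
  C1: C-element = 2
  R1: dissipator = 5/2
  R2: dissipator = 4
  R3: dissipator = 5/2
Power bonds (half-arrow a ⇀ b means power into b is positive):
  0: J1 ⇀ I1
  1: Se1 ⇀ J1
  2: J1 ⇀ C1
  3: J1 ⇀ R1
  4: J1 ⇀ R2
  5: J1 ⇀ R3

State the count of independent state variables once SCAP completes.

2  (C1, I1 all integral)

bond 1 stroke at J1  (source Se1 imposes e)
bond 0 stroke at I1  (I1: I, integral causality)
bond 2 stroke at J1  (1-jn J1 has f-setter on 0)
bond 3 stroke at J1  (1-jn J1 has f-setter on 0)
bond 4 stroke at J1  (J1 flow already set via bond 0)
bond 5 stroke at J1  (J1 flow already set via bond 0)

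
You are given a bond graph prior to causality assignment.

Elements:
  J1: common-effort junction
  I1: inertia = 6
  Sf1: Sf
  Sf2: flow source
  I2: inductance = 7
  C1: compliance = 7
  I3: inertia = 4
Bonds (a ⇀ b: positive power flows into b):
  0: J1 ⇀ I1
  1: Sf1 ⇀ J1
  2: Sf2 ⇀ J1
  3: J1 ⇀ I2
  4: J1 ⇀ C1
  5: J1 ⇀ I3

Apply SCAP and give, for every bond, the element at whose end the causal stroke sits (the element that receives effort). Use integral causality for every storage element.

#1 |Sf1  (Sf1 fixes flow; stroke at Sf1)
#2 |Sf2  (Sf2: flow source, stroke at near end)
#0 |I1  (prefer integral on I1)
#3 |I2  (prefer integral on I2)
#4 |J1  (C1 outputs effort q/C1)
#5 |I3  (J1 effort already set via bond 4)

β0 stroke at I1
β1 stroke at Sf1
β2 stroke at Sf2
β3 stroke at I2
β4 stroke at J1
β5 stroke at I3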